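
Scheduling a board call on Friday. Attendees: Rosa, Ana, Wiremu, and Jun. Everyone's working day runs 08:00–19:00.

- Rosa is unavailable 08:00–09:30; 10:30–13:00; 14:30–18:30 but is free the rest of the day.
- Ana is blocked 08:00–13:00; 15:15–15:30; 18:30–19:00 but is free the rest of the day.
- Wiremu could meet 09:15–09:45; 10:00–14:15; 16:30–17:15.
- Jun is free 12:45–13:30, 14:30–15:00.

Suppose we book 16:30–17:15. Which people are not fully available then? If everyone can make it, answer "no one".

Jun, Rosa

Rosa free: 09:30-10:30, 13:00-14:30, 18:30-19:00 (invert busy blocks within the working day).
Ana free: 13:00-15:15, 15:30-18:30 (invert busy blocks within the working day).
Wiremu free: 09:15-09:45, 10:00-14:15, 16:30-17:15.
Jun free: 12:45-13:30, 14:30-15:00.
Rosa: not fully free for 16:30-17:15. Ana: free for 16:30-17:15. Wiremu: free for 16:30-17:15. Jun: not fully free for 16:30-17:15.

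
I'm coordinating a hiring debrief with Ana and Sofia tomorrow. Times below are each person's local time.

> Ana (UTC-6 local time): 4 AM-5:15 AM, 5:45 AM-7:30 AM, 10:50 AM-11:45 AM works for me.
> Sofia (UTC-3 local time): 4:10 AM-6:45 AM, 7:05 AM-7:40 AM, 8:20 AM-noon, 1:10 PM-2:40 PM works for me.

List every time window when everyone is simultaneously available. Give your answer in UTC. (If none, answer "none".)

Ana in UTC: 10:00-11:15, 11:45-13:30, 16:50-17:45 (add 6h to convert from UTC-6).
Sofia in UTC: 07:10-09:45, 10:05-10:40, 11:20-15:00, 16:10-17:40 (add 3h to convert from UTC-3).
Ana ∩ Sofia: 10:05-10:40, 11:45-13:30, 16:50-17:40.

10:05-10:40, 11:45-13:30, 16:50-17:40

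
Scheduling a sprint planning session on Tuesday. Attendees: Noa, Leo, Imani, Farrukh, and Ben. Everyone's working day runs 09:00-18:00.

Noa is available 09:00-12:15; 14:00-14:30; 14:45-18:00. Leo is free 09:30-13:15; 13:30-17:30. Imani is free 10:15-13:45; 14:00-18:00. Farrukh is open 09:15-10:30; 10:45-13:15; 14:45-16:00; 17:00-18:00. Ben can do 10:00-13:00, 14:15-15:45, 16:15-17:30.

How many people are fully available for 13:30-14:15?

Leo can make the full 13:30-14:15 slot — that's 1.

1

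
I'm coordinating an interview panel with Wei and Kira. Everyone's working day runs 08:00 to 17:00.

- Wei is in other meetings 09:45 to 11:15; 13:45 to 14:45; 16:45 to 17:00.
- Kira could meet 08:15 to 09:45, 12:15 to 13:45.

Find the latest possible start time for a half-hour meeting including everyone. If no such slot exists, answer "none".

Wei free: 08:00-09:45, 11:15-13:45, 14:45-16:45 (invert busy blocks within the working day).
Kira free: 08:15-09:45, 12:15-13:45.
Wei ∩ Kira: 08:15-09:45, 12:15-13:45.
The last common window of at least 30 minutes is 12:15-13:45; a 30-minute meeting can start as late as 13:15 and still end by 13:45.

13:15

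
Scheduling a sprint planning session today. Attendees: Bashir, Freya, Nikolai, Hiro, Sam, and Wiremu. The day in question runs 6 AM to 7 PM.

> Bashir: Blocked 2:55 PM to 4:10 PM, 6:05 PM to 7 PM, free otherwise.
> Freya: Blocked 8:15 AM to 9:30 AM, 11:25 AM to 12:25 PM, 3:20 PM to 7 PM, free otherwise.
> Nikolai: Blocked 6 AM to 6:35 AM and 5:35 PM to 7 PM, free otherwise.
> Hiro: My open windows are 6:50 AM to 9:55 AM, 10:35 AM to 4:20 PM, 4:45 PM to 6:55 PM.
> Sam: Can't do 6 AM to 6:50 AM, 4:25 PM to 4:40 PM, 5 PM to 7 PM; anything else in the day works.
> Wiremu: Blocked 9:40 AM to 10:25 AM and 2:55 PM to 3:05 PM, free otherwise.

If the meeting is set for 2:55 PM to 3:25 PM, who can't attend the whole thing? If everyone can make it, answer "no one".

Bashir, Freya, Wiremu

Bashir free: 06:00-14:55, 16:10-18:05 (invert busy blocks within the working day).
Freya free: 06:00-08:15, 09:30-11:25, 12:25-15:20 (invert busy blocks within the working day).
Nikolai free: 06:35-17:35 (invert busy blocks within the working day).
Hiro free: 06:50-09:55, 10:35-16:20, 16:45-18:55.
Sam free: 06:50-16:25, 16:40-17:00 (invert busy blocks within the working day).
Wiremu free: 06:00-09:40, 10:25-14:55, 15:05-19:00 (invert busy blocks within the working day).
Bashir: not fully free for 14:55-15:25. Freya: not fully free for 14:55-15:25. Nikolai: free for 14:55-15:25. Hiro: free for 14:55-15:25. Sam: free for 14:55-15:25. Wiremu: not fully free for 14:55-15:25.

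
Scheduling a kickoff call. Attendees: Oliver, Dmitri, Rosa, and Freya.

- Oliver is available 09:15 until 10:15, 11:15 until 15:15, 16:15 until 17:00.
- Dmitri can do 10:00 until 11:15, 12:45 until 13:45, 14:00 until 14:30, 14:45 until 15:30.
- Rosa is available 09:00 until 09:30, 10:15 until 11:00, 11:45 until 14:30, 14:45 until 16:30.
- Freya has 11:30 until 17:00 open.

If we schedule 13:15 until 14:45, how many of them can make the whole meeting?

Oliver and Freya can make the full 13:15-14:45 slot — that's 2.

2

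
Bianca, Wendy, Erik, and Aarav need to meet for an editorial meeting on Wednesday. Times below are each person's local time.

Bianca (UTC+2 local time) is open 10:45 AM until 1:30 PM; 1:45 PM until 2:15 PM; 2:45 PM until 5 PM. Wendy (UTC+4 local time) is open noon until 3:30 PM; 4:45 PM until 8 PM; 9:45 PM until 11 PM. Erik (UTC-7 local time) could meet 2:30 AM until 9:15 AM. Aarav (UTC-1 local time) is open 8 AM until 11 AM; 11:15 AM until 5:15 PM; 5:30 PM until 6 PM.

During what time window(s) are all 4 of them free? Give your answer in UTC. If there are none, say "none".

Bianca in UTC: 08:45-11:30, 11:45-12:15, 12:45-15:00 (subtract 2h to convert from UTC+2).
Wendy in UTC: 08:00-11:30, 12:45-16:00, 17:45-19:00 (subtract 4h to convert from UTC+4).
Erik in UTC: 09:30-16:15 (add 7h to convert from UTC-7).
Aarav in UTC: 09:00-12:00, 12:15-18:15, 18:30-19:00 (add 1h to convert from UTC-1).
Bianca ∩ Wendy: 08:45-11:30, 12:45-15:00.
Bianca ∩ Wendy ∩ Erik: 09:30-11:30, 12:45-15:00.
Bianca ∩ Wendy ∩ Erik ∩ Aarav: 09:30-11:30, 12:45-15:00.
Those are the intersection windows.

09:30-11:30, 12:45-15:00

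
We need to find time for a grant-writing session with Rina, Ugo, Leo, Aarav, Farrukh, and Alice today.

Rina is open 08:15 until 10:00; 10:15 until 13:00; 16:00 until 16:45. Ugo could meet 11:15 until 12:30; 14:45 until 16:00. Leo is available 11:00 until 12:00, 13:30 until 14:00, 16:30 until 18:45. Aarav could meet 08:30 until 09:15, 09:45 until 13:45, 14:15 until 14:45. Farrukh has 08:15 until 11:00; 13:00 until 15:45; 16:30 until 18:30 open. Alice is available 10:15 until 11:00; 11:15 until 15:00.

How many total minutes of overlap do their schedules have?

0

Rina ∩ Ugo: 11:15-12:30.
Rina ∩ Ugo ∩ Leo: 11:15-12:00.
Rina ∩ Ugo ∩ Leo ∩ Aarav: 11:15-12:00.
Rina ∩ Ugo ∩ Leo ∩ Aarav ∩ Farrukh: ∅.
Rina ∩ Ugo ∩ Leo ∩ Aarav ∩ Farrukh ∩ Alice: ∅.
There is no time when everyone is free.
There is no common window, so the total is 0 minutes.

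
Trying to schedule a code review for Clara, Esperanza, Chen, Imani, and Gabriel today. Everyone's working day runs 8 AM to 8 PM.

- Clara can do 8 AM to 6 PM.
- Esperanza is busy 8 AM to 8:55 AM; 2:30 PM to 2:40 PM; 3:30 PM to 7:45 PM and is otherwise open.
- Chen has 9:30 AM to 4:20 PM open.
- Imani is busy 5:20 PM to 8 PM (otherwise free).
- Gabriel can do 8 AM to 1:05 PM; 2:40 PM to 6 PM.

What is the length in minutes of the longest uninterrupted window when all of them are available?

215

Clara free: 08:00-18:00.
Esperanza free: 08:55-14:30, 14:40-15:30, 19:45-20:00 (invert busy blocks within the working day).
Chen free: 09:30-16:20.
Imani free: 08:00-17:20 (invert busy blocks within the working day).
Gabriel free: 08:00-13:05, 14:40-18:00.
Clara ∩ Esperanza: 08:55-14:30, 14:40-15:30.
Clara ∩ Esperanza ∩ Chen: 09:30-14:30, 14:40-15:30.
Clara ∩ Esperanza ∩ Chen ∩ Imani: 09:30-14:30, 14:40-15:30.
Clara ∩ Esperanza ∩ Chen ∩ Imani ∩ Gabriel: 09:30-13:05, 14:40-15:30.
The longest is 09:30-13:05 at 215 minutes.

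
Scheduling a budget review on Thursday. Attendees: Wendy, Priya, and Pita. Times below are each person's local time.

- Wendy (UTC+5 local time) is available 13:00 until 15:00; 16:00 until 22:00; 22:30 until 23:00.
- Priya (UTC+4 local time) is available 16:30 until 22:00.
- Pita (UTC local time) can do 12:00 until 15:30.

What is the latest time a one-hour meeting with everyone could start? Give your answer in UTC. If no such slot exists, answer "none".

14:30

Wendy in UTC: 08:00-10:00, 11:00-17:00, 17:30-18:00 (subtract 5h to convert from UTC+5).
Priya in UTC: 12:30-18:00 (subtract 4h to convert from UTC+4).
Pita in UTC: 12:00-15:30.
Wendy ∩ Priya: 12:30-17:00, 17:30-18:00.
Wendy ∩ Priya ∩ Pita: 12:30-15:30.
The last common window of at least 60 minutes is 12:30-15:30; a 60-minute meeting can start as late as 14:30 and still end by 15:30.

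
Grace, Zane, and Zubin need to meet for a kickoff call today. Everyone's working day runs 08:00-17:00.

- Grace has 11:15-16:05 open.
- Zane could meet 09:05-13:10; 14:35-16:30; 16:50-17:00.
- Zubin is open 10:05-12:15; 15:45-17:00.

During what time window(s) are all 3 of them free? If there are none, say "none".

11:15-12:15, 15:45-16:05

Grace ∩ Zane: 11:15-13:10, 14:35-16:05.
Grace ∩ Zane ∩ Zubin: 11:15-12:15, 15:45-16:05.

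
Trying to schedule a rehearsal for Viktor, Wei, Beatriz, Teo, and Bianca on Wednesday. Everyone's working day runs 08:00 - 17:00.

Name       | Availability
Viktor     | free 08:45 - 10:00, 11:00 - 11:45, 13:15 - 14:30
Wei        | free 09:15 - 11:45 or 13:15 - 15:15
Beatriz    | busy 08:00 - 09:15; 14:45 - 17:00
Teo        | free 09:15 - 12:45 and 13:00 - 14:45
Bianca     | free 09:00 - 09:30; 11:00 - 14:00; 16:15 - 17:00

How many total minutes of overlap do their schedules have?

Viktor free: 08:45-10:00, 11:00-11:45, 13:15-14:30.
Wei free: 09:15-11:45, 13:15-15:15.
Beatriz free: 09:15-14:45 (invert busy blocks within the working day).
Teo free: 09:15-12:45, 13:00-14:45.
Bianca free: 09:00-09:30, 11:00-14:00, 16:15-17:00.
Viktor ∩ Wei: 09:15-10:00, 11:00-11:45, 13:15-14:30.
Viktor ∩ Wei ∩ Beatriz: 09:15-10:00, 11:00-11:45, 13:15-14:30.
Viktor ∩ Wei ∩ Beatriz ∩ Teo: 09:15-10:00, 11:00-11:45, 13:15-14:30.
Viktor ∩ Wei ∩ Beatriz ∩ Teo ∩ Bianca: 09:15-09:30, 11:00-11:45, 13:15-14:00.
Summing the common windows: 15 + 45 + 45 = 105 minutes.

105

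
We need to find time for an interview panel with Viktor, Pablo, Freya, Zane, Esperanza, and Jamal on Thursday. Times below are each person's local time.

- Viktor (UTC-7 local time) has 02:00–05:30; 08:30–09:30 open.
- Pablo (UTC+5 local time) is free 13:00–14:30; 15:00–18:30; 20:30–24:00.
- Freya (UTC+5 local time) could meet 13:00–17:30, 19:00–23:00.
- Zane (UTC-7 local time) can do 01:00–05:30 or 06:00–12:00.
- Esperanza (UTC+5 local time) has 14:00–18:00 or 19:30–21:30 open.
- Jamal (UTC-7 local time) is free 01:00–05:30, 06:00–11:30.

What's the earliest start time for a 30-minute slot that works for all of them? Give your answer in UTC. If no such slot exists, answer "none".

09:00

Viktor in UTC: 09:00-12:30, 15:30-16:30 (add 7h to convert from UTC-7).
Pablo in UTC: 08:00-09:30, 10:00-13:30, 15:30-19:00 (subtract 5h to convert from UTC+5).
Freya in UTC: 08:00-12:30, 14:00-18:00 (subtract 5h to convert from UTC+5).
Zane in UTC: 08:00-12:30, 13:00-19:00 (add 7h to convert from UTC-7).
Esperanza in UTC: 09:00-13:00, 14:30-16:30 (subtract 5h to convert from UTC+5).
Jamal in UTC: 08:00-12:30, 13:00-18:30 (add 7h to convert from UTC-7).
Viktor ∩ Pablo: 09:00-09:30, 10:00-12:30, 15:30-16:30.
Viktor ∩ Pablo ∩ Freya: 09:00-09:30, 10:00-12:30, 15:30-16:30.
Viktor ∩ Pablo ∩ Freya ∩ Zane: 09:00-09:30, 10:00-12:30, 15:30-16:30.
Viktor ∩ Pablo ∩ Freya ∩ Zane ∩ Esperanza: 09:00-09:30, 10:00-12:30, 15:30-16:30.
Viktor ∩ Pablo ∩ Freya ∩ Zane ∩ Esperanza ∩ Jamal: 09:00-09:30, 10:00-12:30, 15:30-16:30.
The first common window of at least 30 minutes is 09:00-09:30, so the earliest start is 09:00.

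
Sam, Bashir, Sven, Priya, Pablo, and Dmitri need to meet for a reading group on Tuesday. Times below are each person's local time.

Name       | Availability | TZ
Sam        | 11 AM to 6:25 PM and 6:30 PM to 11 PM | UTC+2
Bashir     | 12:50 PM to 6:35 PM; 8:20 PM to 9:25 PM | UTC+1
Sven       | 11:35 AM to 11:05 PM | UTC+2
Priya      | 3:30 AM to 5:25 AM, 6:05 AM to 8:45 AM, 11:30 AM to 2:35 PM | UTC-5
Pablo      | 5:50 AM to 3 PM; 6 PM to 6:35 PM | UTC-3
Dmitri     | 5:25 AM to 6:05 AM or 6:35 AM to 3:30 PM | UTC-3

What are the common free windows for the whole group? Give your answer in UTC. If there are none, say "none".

11:50-13:45, 16:30-17:35

Sam in UTC: 09:00-16:25, 16:30-21:00 (subtract 2h to convert from UTC+2).
Bashir in UTC: 11:50-17:35, 19:20-20:25 (subtract 1h to convert from UTC+1).
Sven in UTC: 09:35-21:05 (subtract 2h to convert from UTC+2).
Priya in UTC: 08:30-10:25, 11:05-13:45, 16:30-19:35 (add 5h to convert from UTC-5).
Pablo in UTC: 08:50-18:00, 21:00-21:35 (add 3h to convert from UTC-3).
Dmitri in UTC: 08:25-09:05, 09:35-18:30 (add 3h to convert from UTC-3).
Sam ∩ Bashir: 11:50-16:25, 16:30-17:35, 19:20-20:25.
Sam ∩ Bashir ∩ Sven: 11:50-16:25, 16:30-17:35, 19:20-20:25.
Sam ∩ Bashir ∩ Sven ∩ Priya: 11:50-13:45, 16:30-17:35, 19:20-19:35.
Sam ∩ Bashir ∩ Sven ∩ Priya ∩ Pablo: 11:50-13:45, 16:30-17:35.
Sam ∩ Bashir ∩ Sven ∩ Priya ∩ Pablo ∩ Dmitri: 11:50-13:45, 16:30-17:35.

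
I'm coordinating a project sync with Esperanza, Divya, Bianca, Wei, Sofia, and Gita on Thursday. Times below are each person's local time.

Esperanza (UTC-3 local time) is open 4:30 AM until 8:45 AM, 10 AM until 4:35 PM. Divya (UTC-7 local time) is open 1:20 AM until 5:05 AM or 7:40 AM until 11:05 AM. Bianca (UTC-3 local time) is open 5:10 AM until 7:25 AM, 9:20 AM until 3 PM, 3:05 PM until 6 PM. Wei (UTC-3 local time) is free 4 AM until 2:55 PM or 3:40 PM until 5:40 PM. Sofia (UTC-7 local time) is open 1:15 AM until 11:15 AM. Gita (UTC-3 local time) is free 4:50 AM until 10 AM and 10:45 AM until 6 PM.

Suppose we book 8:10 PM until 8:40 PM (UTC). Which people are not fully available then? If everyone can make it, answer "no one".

Esperanza in UTC: 07:30-11:45, 13:00-19:35 (add 3h to convert from UTC-3).
Divya in UTC: 08:20-12:05, 14:40-18:05 (add 7h to convert from UTC-7).
Bianca in UTC: 08:10-10:25, 12:20-18:00, 18:05-21:00 (add 3h to convert from UTC-3).
Wei in UTC: 07:00-17:55, 18:40-20:40 (add 3h to convert from UTC-3).
Sofia in UTC: 08:15-18:15 (add 7h to convert from UTC-7).
Gita in UTC: 07:50-13:00, 13:45-21:00 (add 3h to convert from UTC-3).
Esperanza: not fully free for 20:10-20:40. Divya: not fully free for 20:10-20:40. Bianca: free for 20:10-20:40. Wei: free for 20:10-20:40. Sofia: not fully free for 20:10-20:40. Gita: free for 20:10-20:40.

Divya, Esperanza, Sofia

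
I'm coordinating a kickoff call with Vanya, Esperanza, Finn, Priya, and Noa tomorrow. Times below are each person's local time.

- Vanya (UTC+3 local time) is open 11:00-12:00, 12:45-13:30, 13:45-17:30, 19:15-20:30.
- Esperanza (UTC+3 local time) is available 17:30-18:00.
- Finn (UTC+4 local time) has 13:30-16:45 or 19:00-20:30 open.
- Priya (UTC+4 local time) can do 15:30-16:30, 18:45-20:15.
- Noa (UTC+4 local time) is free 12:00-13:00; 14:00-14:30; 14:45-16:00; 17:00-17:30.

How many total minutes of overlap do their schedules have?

Vanya in UTC: 08:00-09:00, 09:45-10:30, 10:45-14:30, 16:15-17:30 (subtract 3h to convert from UTC+3).
Esperanza in UTC: 14:30-15:00 (subtract 3h to convert from UTC+3).
Finn in UTC: 09:30-12:45, 15:00-16:30 (subtract 4h to convert from UTC+4).
Priya in UTC: 11:30-12:30, 14:45-16:15 (subtract 4h to convert from UTC+4).
Noa in UTC: 08:00-09:00, 10:00-10:30, 10:45-12:00, 13:00-13:30 (subtract 4h to convert from UTC+4).
Vanya ∩ Esperanza: ∅.
Vanya ∩ Esperanza ∩ Finn: ∅.
Vanya ∩ Esperanza ∩ Finn ∩ Priya: ∅.
Vanya ∩ Esperanza ∩ Finn ∩ Priya ∩ Noa: ∅.
There is no time when everyone is free.
There is no common window, so the total is 0 minutes.

0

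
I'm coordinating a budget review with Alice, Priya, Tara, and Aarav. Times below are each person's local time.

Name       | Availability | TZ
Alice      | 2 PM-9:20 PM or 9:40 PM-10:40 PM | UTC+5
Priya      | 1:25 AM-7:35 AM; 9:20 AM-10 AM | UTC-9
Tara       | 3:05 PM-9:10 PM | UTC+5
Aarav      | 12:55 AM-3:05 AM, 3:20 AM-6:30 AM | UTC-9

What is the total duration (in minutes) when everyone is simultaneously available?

290

Alice in UTC: 09:00-16:20, 16:40-17:40 (subtract 5h to convert from UTC+5).
Priya in UTC: 10:25-16:35, 18:20-19:00 (add 9h to convert from UTC-9).
Tara in UTC: 10:05-16:10 (subtract 5h to convert from UTC+5).
Aarav in UTC: 09:55-12:05, 12:20-15:30 (add 9h to convert from UTC-9).
Alice ∩ Priya: 10:25-16:20.
Alice ∩ Priya ∩ Tara: 10:25-16:10.
Alice ∩ Priya ∩ Tara ∩ Aarav: 10:25-12:05, 12:20-15:30.
Summing the common windows: 100 + 190 = 290 minutes.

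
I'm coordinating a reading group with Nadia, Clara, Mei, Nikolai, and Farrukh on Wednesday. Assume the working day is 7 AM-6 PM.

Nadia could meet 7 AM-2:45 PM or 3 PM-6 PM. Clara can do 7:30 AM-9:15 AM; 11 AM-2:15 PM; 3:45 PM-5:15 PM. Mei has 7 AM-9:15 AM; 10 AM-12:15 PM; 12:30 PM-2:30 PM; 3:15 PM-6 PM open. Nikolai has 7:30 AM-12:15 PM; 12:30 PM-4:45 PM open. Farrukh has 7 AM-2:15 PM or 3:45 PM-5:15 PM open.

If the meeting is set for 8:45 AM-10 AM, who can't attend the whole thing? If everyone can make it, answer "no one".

Clara, Mei

Nadia: free for 08:45-10:00. Clara: not fully free for 08:45-10:00. Mei: not fully free for 08:45-10:00. Nikolai: free for 08:45-10:00. Farrukh: free for 08:45-10:00.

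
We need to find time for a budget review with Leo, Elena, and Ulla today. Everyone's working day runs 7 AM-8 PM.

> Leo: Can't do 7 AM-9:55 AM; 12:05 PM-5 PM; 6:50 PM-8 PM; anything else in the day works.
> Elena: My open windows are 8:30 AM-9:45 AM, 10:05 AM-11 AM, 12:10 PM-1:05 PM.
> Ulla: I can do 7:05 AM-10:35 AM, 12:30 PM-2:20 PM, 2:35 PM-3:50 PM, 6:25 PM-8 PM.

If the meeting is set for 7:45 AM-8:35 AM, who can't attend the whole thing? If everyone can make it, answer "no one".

Leo free: 09:55-12:05, 17:00-18:50 (invert busy blocks within the working day).
Elena free: 08:30-09:45, 10:05-11:00, 12:10-13:05.
Ulla free: 07:05-10:35, 12:30-14:20, 14:35-15:50, 18:25-20:00.
Leo: not fully free for 07:45-08:35. Elena: not fully free for 07:45-08:35. Ulla: free for 07:45-08:35.

Elena, Leo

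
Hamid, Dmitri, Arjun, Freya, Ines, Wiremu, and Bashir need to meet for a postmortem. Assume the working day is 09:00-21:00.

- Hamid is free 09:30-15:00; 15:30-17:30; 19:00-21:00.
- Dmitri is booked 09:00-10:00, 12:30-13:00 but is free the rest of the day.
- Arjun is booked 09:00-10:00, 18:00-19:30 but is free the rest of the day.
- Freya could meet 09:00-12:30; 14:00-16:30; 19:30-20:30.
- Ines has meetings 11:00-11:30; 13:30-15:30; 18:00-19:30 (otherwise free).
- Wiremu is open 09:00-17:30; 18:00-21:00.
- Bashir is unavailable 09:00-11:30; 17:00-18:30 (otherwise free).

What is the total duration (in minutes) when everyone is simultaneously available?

180

Hamid free: 09:30-15:00, 15:30-17:30, 19:00-21:00.
Dmitri free: 10:00-12:30, 13:00-21:00 (invert busy blocks within the working day).
Arjun free: 10:00-18:00, 19:30-21:00 (invert busy blocks within the working day).
Freya free: 09:00-12:30, 14:00-16:30, 19:30-20:30.
Ines free: 09:00-11:00, 11:30-13:30, 15:30-18:00, 19:30-21:00 (invert busy blocks within the working day).
Wiremu free: 09:00-17:30, 18:00-21:00.
Bashir free: 11:30-17:00, 18:30-21:00 (invert busy blocks within the working day).
Hamid ∩ Dmitri: 10:00-12:30, 13:00-15:00, 15:30-17:30, 19:00-21:00.
Hamid ∩ Dmitri ∩ Arjun: 10:00-12:30, 13:00-15:00, 15:30-17:30, 19:30-21:00.
Hamid ∩ Dmitri ∩ Arjun ∩ Freya: 10:00-12:30, 14:00-15:00, 15:30-16:30, 19:30-20:30.
Hamid ∩ Dmitri ∩ Arjun ∩ Freya ∩ Ines: 10:00-11:00, 11:30-12:30, 15:30-16:30, 19:30-20:30.
Hamid ∩ Dmitri ∩ Arjun ∩ Freya ∩ Ines ∩ Wiremu: 10:00-11:00, 11:30-12:30, 15:30-16:30, 19:30-20:30.
Hamid ∩ Dmitri ∩ Arjun ∩ Freya ∩ Ines ∩ Wiremu ∩ Bashir: 11:30-12:30, 15:30-16:30, 19:30-20:30.
Summing the common windows: 60 + 60 + 60 = 180 minutes.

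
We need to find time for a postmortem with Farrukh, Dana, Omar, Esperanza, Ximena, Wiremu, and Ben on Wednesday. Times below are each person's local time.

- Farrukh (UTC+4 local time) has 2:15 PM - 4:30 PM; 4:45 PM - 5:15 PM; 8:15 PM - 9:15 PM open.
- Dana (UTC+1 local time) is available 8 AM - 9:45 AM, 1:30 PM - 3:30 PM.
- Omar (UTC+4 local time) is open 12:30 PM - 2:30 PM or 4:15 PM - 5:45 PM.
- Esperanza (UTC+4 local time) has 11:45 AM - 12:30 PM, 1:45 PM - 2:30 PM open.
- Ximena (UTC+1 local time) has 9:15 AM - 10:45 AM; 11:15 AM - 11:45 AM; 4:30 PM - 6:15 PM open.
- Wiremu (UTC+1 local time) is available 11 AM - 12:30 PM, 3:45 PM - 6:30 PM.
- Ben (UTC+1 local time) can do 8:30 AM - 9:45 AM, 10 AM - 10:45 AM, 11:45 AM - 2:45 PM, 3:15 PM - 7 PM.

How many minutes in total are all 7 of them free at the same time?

0

Farrukh in UTC: 10:15-12:30, 12:45-13:15, 16:15-17:15 (subtract 4h to convert from UTC+4).
Dana in UTC: 07:00-08:45, 12:30-14:30 (subtract 1h to convert from UTC+1).
Omar in UTC: 08:30-10:30, 12:15-13:45 (subtract 4h to convert from UTC+4).
Esperanza in UTC: 07:45-08:30, 09:45-10:30 (subtract 4h to convert from UTC+4).
Ximena in UTC: 08:15-09:45, 10:15-10:45, 15:30-17:15 (subtract 1h to convert from UTC+1).
Wiremu in UTC: 10:00-11:30, 14:45-17:30 (subtract 1h to convert from UTC+1).
Ben in UTC: 07:30-08:45, 09:00-09:45, 10:45-13:45, 14:15-18:00 (subtract 1h to convert from UTC+1).
Farrukh ∩ Dana: 12:45-13:15.
Farrukh ∩ Dana ∩ Omar: 12:45-13:15.
Farrukh ∩ Dana ∩ Omar ∩ Esperanza: ∅.
Farrukh ∩ Dana ∩ Omar ∩ Esperanza ∩ Ximena: ∅.
Farrukh ∩ Dana ∩ Omar ∩ Esperanza ∩ Ximena ∩ Wiremu: ∅.
Farrukh ∩ Dana ∩ Omar ∩ Esperanza ∩ Ximena ∩ Wiremu ∩ Ben: ∅.
There is no time when everyone is free.
There is no common window, so the total is 0 minutes.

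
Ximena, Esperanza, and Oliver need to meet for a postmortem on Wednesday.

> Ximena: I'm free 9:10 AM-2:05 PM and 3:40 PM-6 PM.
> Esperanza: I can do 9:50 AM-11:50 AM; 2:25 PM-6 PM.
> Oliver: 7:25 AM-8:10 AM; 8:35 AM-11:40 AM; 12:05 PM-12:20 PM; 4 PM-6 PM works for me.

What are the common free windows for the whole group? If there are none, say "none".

09:50-11:40, 16:00-18:00

Ximena ∩ Esperanza: 09:50-11:50, 15:40-18:00.
Ximena ∩ Esperanza ∩ Oliver: 09:50-11:40, 16:00-18:00.
So the common availability across everyone is 09:50-11:40, 16:00-18:00.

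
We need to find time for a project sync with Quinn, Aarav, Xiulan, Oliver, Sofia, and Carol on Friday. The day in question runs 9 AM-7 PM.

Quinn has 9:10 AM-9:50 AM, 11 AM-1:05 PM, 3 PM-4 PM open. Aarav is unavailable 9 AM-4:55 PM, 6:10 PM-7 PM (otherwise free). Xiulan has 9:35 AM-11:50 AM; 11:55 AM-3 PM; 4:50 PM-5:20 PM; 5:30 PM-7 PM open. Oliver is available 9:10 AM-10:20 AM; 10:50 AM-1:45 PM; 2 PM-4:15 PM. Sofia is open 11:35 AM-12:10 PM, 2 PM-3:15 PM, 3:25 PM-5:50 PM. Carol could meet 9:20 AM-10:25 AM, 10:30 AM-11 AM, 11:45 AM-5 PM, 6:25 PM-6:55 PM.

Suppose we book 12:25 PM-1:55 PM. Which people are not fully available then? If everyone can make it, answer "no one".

Quinn free: 09:10-09:50, 11:00-13:05, 15:00-16:00.
Aarav free: 16:55-18:10 (invert busy blocks within the working day).
Xiulan free: 09:35-11:50, 11:55-15:00, 16:50-17:20, 17:30-19:00.
Oliver free: 09:10-10:20, 10:50-13:45, 14:00-16:15.
Sofia free: 11:35-12:10, 14:00-15:15, 15:25-17:50.
Carol free: 09:20-10:25, 10:30-11:00, 11:45-17:00, 18:25-18:55.
Quinn: not fully free for 12:25-13:55. Aarav: not fully free for 12:25-13:55. Xiulan: free for 12:25-13:55. Oliver: not fully free for 12:25-13:55. Sofia: not fully free for 12:25-13:55. Carol: free for 12:25-13:55.

Aarav, Oliver, Quinn, Sofia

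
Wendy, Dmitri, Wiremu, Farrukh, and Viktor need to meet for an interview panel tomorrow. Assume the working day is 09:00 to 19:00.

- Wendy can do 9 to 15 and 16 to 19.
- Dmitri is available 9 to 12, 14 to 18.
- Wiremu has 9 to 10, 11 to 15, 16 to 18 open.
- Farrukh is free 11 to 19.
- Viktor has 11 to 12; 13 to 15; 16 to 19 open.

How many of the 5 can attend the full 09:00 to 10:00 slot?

Wendy, Dmitri, and Wiremu can make the full 09:00-10:00 slot — that's 3.

3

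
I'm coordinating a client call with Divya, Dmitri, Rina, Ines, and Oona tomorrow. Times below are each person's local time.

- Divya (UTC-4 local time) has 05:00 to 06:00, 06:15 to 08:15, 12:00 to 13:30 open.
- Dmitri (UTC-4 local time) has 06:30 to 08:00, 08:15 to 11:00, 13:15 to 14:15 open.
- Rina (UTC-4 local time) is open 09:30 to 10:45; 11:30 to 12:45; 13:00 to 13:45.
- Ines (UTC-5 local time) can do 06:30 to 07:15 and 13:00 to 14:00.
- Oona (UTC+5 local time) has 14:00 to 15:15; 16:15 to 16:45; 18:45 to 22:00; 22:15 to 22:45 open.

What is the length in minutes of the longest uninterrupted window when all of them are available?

Divya in UTC: 09:00-10:00, 10:15-12:15, 16:00-17:30 (add 4h to convert from UTC-4).
Dmitri in UTC: 10:30-12:00, 12:15-15:00, 17:15-18:15 (add 4h to convert from UTC-4).
Rina in UTC: 13:30-14:45, 15:30-16:45, 17:00-17:45 (add 4h to convert from UTC-4).
Ines in UTC: 11:30-12:15, 18:00-19:00 (add 5h to convert from UTC-5).
Oona in UTC: 09:00-10:15, 11:15-11:45, 13:45-17:00, 17:15-17:45 (subtract 5h to convert from UTC+5).
Divya ∩ Dmitri: 10:30-12:00, 17:15-17:30.
Divya ∩ Dmitri ∩ Rina: 17:15-17:30.
Divya ∩ Dmitri ∩ Rina ∩ Ines: ∅.
Divya ∩ Dmitri ∩ Rina ∩ Ines ∩ Oona: ∅.
There is no time when everyone is free.
No common window exists, so the longest block is 0 minutes.

0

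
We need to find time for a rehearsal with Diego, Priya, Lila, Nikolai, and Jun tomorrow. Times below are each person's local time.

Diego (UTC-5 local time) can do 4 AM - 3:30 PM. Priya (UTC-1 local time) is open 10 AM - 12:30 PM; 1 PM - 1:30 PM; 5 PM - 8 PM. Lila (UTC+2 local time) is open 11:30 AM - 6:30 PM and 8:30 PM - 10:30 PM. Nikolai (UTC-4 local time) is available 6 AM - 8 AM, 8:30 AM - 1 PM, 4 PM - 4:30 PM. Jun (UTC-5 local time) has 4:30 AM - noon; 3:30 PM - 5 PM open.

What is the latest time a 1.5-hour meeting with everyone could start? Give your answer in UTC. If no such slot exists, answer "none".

none

Diego in UTC: 09:00-20:30 (add 5h to convert from UTC-5).
Priya in UTC: 11:00-13:30, 14:00-14:30, 18:00-21:00 (add 1h to convert from UTC-1).
Lila in UTC: 09:30-16:30, 18:30-20:30 (subtract 2h to convert from UTC+2).
Nikolai in UTC: 10:00-12:00, 12:30-17:00, 20:00-20:30 (add 4h to convert from UTC-4).
Jun in UTC: 09:30-17:00, 20:30-22:00 (add 5h to convert from UTC-5).
Diego ∩ Priya: 11:00-13:30, 14:00-14:30, 18:00-20:30.
Diego ∩ Priya ∩ Lila: 11:00-13:30, 14:00-14:30, 18:30-20:30.
Diego ∩ Priya ∩ Lila ∩ Nikolai: 11:00-12:00, 12:30-13:30, 14:00-14:30, 20:00-20:30.
Diego ∩ Priya ∩ Lila ∩ Nikolai ∩ Jun: 11:00-12:00, 12:30-13:30, 14:00-14:30.
No common window is at least 90 minutes long.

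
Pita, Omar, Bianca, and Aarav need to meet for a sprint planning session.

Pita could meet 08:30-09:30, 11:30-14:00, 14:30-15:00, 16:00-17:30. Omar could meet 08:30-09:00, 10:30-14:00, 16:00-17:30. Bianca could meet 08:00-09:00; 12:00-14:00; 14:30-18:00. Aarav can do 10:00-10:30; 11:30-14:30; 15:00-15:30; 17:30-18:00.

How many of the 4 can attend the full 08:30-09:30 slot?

Pita can make the full 08:30-09:30 slot — that's 1.

1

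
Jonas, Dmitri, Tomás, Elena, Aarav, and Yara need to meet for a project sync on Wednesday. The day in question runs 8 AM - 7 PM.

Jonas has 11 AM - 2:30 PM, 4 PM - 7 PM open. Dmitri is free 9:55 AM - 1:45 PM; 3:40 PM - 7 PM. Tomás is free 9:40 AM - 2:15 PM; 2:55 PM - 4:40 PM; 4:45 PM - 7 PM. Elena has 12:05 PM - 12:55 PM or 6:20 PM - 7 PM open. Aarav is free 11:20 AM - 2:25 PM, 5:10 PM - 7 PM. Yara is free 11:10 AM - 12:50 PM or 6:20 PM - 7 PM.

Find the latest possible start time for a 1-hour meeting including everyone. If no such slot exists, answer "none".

none

Jonas ∩ Dmitri: 11:00-13:45, 16:00-19:00.
Jonas ∩ Dmitri ∩ Tomás: 11:00-13:45, 16:00-16:40, 16:45-19:00.
Jonas ∩ Dmitri ∩ Tomás ∩ Elena: 12:05-12:55, 18:20-19:00.
Jonas ∩ Dmitri ∩ Tomás ∩ Elena ∩ Aarav: 12:05-12:55, 18:20-19:00.
Jonas ∩ Dmitri ∩ Tomás ∩ Elena ∩ Aarav ∩ Yara: 12:05-12:50, 18:20-19:00.
No common window is at least 60 minutes long.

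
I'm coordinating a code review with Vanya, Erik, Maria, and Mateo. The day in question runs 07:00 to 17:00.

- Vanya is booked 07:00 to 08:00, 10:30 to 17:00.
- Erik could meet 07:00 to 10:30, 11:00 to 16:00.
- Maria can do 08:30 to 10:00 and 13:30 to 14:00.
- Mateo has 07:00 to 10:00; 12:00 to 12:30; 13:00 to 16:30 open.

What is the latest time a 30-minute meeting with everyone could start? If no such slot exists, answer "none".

Vanya free: 08:00-10:30 (invert busy blocks within the working day).
Erik free: 07:00-10:30, 11:00-16:00.
Maria free: 08:30-10:00, 13:30-14:00.
Mateo free: 07:00-10:00, 12:00-12:30, 13:00-16:30.
Vanya ∩ Erik: 08:00-10:30.
Vanya ∩ Erik ∩ Maria: 08:30-10:00.
Vanya ∩ Erik ∩ Maria ∩ Mateo: 08:30-10:00.
The last common window of at least 30 minutes is 08:30-10:00; a 30-minute meeting can start as late as 09:30 and still end by 10:00.

09:30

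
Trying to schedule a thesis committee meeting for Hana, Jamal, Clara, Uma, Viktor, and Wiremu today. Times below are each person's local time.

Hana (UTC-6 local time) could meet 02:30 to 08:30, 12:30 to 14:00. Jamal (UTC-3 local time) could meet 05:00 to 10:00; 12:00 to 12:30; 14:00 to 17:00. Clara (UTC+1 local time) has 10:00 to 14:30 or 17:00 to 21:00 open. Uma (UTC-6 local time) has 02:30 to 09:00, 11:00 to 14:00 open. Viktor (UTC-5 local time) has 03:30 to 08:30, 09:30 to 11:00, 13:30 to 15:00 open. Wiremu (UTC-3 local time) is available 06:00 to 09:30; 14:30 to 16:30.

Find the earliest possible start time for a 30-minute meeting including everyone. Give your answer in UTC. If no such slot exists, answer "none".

Hana in UTC: 08:30-14:30, 18:30-20:00 (add 6h to convert from UTC-6).
Jamal in UTC: 08:00-13:00, 15:00-15:30, 17:00-20:00 (add 3h to convert from UTC-3).
Clara in UTC: 09:00-13:30, 16:00-20:00 (subtract 1h to convert from UTC+1).
Uma in UTC: 08:30-15:00, 17:00-20:00 (add 6h to convert from UTC-6).
Viktor in UTC: 08:30-13:30, 14:30-16:00, 18:30-20:00 (add 5h to convert from UTC-5).
Wiremu in UTC: 09:00-12:30, 17:30-19:30 (add 3h to convert from UTC-3).
Hana ∩ Jamal: 08:30-13:00, 18:30-20:00.
Hana ∩ Jamal ∩ Clara: 09:00-13:00, 18:30-20:00.
Hana ∩ Jamal ∩ Clara ∩ Uma: 09:00-13:00, 18:30-20:00.
Hana ∩ Jamal ∩ Clara ∩ Uma ∩ Viktor: 09:00-13:00, 18:30-20:00.
Hana ∩ Jamal ∩ Clara ∩ Uma ∩ Viktor ∩ Wiremu: 09:00-12:30, 18:30-19:30.
The first common window of at least 30 minutes is 09:00-12:30, so the earliest start is 09:00.

09:00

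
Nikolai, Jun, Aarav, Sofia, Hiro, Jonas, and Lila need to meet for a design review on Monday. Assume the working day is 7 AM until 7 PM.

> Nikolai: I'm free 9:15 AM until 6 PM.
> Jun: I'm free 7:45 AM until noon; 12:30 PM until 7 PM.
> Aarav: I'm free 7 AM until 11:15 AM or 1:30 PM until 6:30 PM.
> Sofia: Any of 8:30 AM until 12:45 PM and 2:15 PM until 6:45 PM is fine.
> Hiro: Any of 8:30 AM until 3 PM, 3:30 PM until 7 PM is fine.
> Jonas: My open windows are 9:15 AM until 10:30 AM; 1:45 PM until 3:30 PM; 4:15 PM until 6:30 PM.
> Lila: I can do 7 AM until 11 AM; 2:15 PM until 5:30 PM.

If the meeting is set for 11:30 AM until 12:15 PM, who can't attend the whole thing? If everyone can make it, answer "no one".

Nikolai: free for 11:30-12:15. Jun: not fully free for 11:30-12:15. Aarav: not fully free for 11:30-12:15. Sofia: free for 11:30-12:15. Hiro: free for 11:30-12:15. Jonas: not fully free for 11:30-12:15. Lila: not fully free for 11:30-12:15.

Aarav, Jonas, Jun, Lila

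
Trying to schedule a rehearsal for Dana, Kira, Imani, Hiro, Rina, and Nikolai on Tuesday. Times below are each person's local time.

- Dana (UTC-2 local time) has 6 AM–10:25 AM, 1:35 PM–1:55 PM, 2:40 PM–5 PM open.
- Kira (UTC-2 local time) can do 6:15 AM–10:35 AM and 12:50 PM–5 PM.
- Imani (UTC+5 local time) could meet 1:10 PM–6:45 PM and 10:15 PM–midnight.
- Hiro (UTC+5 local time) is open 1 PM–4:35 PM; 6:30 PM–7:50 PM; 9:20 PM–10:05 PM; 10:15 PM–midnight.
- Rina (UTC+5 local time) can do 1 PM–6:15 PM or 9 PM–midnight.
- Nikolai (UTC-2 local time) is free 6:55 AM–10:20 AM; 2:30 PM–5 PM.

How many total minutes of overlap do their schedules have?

265

Dana in UTC: 08:00-12:25, 15:35-15:55, 16:40-19:00 (add 2h to convert from UTC-2).
Kira in UTC: 08:15-12:35, 14:50-19:00 (add 2h to convert from UTC-2).
Imani in UTC: 08:10-13:45, 17:15-19:00 (subtract 5h to convert from UTC+5).
Hiro in UTC: 08:00-11:35, 13:30-14:50, 16:20-17:05, 17:15-19:00 (subtract 5h to convert from UTC+5).
Rina in UTC: 08:00-13:15, 16:00-19:00 (subtract 5h to convert from UTC+5).
Nikolai in UTC: 08:55-12:20, 16:30-19:00 (add 2h to convert from UTC-2).
Dana ∩ Kira: 08:15-12:25, 15:35-15:55, 16:40-19:00.
Dana ∩ Kira ∩ Imani: 08:15-12:25, 17:15-19:00.
Dana ∩ Kira ∩ Imani ∩ Hiro: 08:15-11:35, 17:15-19:00.
Dana ∩ Kira ∩ Imani ∩ Hiro ∩ Rina: 08:15-11:35, 17:15-19:00.
Dana ∩ Kira ∩ Imani ∩ Hiro ∩ Rina ∩ Nikolai: 08:55-11:35, 17:15-19:00.
Those are the intersection windows.
Summing the common windows: 160 + 105 = 265 minutes.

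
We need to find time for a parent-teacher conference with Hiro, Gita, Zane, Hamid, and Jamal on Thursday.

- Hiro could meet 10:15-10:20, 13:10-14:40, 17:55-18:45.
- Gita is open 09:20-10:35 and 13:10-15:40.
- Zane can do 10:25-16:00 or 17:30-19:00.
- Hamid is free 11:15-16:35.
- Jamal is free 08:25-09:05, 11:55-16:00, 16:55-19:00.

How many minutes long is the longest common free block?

90

Hiro ∩ Gita: 10:15-10:20, 13:10-14:40.
Hiro ∩ Gita ∩ Zane: 13:10-14:40.
Hiro ∩ Gita ∩ Zane ∩ Hamid: 13:10-14:40.
Hiro ∩ Gita ∩ Zane ∩ Hamid ∩ Jamal: 13:10-14:40.
Those are the intersection windows.
The longest is 13:10-14:40 at 90 minutes.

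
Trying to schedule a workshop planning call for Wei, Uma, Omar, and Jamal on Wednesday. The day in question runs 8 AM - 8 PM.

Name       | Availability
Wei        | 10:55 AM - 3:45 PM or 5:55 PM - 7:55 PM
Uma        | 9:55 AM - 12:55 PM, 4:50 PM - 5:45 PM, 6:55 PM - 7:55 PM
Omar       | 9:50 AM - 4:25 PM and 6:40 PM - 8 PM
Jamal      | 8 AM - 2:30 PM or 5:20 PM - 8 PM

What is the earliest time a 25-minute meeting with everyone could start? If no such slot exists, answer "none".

10:55

Wei ∩ Uma: 10:55-12:55, 18:55-19:55.
Wei ∩ Uma ∩ Omar: 10:55-12:55, 18:55-19:55.
Wei ∩ Uma ∩ Omar ∩ Jamal: 10:55-12:55, 18:55-19:55.
The first common window of at least 25 minutes is 10:55-12:55, so the earliest start is 10:55.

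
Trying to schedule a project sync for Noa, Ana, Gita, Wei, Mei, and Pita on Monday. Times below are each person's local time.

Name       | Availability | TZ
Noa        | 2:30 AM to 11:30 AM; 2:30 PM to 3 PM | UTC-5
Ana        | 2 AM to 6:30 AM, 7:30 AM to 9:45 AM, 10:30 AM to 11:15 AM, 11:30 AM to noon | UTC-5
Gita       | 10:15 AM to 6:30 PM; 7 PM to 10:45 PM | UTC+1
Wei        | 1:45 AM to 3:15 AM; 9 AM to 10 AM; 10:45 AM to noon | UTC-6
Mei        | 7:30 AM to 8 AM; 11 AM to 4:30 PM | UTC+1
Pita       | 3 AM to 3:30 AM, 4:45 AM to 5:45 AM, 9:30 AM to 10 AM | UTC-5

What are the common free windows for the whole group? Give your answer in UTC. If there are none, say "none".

Noa in UTC: 07:30-16:30, 19:30-20:00 (add 5h to convert from UTC-5).
Ana in UTC: 07:00-11:30, 12:30-14:45, 15:30-16:15, 16:30-17:00 (add 5h to convert from UTC-5).
Gita in UTC: 09:15-17:30, 18:00-21:45 (subtract 1h to convert from UTC+1).
Wei in UTC: 07:45-09:15, 15:00-16:00, 16:45-18:00 (add 6h to convert from UTC-6).
Mei in UTC: 06:30-07:00, 10:00-15:30 (subtract 1h to convert from UTC+1).
Pita in UTC: 08:00-08:30, 09:45-10:45, 14:30-15:00 (add 5h to convert from UTC-5).
Noa ∩ Ana: 07:30-11:30, 12:30-14:45, 15:30-16:15.
Noa ∩ Ana ∩ Gita: 09:15-11:30, 12:30-14:45, 15:30-16:15.
Noa ∩ Ana ∩ Gita ∩ Wei: 15:30-16:00.
Noa ∩ Ana ∩ Gita ∩ Wei ∩ Mei: ∅.
Noa ∩ Ana ∩ Gita ∩ Wei ∩ Mei ∩ Pita: ∅.
There is no time when everyone is free.

none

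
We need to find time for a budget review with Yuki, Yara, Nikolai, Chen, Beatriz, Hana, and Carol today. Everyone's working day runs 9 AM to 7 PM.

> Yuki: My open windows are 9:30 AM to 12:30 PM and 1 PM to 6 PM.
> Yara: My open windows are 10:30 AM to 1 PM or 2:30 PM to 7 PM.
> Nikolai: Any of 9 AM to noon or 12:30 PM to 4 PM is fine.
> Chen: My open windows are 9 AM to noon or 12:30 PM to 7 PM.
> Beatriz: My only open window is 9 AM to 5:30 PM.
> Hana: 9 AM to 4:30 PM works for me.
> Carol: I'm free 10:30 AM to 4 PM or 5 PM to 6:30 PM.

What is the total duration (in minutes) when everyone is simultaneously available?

180

Yuki ∩ Yara: 10:30-12:30, 14:30-18:00.
Yuki ∩ Yara ∩ Nikolai: 10:30-12:00, 14:30-16:00.
Yuki ∩ Yara ∩ Nikolai ∩ Chen: 10:30-12:00, 14:30-16:00.
Yuki ∩ Yara ∩ Nikolai ∩ Chen ∩ Beatriz: 10:30-12:00, 14:30-16:00.
Yuki ∩ Yara ∩ Nikolai ∩ Chen ∩ Beatriz ∩ Hana: 10:30-12:00, 14:30-16:00.
Yuki ∩ Yara ∩ Nikolai ∩ Chen ∩ Beatriz ∩ Hana ∩ Carol: 10:30-12:00, 14:30-16:00.
Summing the common windows: 90 + 90 = 180 minutes.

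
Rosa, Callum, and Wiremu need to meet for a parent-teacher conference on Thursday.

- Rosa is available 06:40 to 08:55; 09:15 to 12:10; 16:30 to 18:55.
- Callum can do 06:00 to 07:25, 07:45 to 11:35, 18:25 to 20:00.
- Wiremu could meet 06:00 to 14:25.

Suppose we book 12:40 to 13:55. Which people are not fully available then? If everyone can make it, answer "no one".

Callum, Rosa

Rosa: not fully free for 12:40-13:55. Callum: not fully free for 12:40-13:55. Wiremu: free for 12:40-13:55.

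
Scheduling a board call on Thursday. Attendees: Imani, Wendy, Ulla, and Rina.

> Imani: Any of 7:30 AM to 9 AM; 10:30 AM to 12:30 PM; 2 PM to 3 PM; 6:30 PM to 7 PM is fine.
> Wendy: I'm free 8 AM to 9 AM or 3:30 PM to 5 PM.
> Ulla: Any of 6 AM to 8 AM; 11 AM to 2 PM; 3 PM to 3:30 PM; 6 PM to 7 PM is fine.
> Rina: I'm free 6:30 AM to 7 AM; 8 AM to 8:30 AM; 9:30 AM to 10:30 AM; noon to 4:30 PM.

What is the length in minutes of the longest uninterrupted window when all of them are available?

0

Imani ∩ Wendy: 08:00-09:00.
Imani ∩ Wendy ∩ Ulla: ∅.
Imani ∩ Wendy ∩ Ulla ∩ Rina: ∅.
There is no time when everyone is free.
No common window exists, so the longest block is 0 minutes.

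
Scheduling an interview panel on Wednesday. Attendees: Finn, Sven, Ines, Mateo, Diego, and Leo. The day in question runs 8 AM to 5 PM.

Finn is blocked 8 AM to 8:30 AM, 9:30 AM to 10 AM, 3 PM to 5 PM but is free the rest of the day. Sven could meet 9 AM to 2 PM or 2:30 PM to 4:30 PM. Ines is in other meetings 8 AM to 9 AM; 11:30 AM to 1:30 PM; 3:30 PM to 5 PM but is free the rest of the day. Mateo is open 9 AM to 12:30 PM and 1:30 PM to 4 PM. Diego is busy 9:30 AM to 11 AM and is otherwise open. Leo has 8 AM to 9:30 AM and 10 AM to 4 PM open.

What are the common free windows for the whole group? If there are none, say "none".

09:00-09:30, 11:00-11:30, 13:30-14:00, 14:30-15:00

Finn free: 08:30-09:30, 10:00-15:00 (invert busy blocks within the working day).
Sven free: 09:00-14:00, 14:30-16:30.
Ines free: 09:00-11:30, 13:30-15:30 (invert busy blocks within the working day).
Mateo free: 09:00-12:30, 13:30-16:00.
Diego free: 08:00-09:30, 11:00-17:00 (invert busy blocks within the working day).
Leo free: 08:00-09:30, 10:00-16:00.
Finn ∩ Sven: 09:00-09:30, 10:00-14:00, 14:30-15:00.
Finn ∩ Sven ∩ Ines: 09:00-09:30, 10:00-11:30, 13:30-14:00, 14:30-15:00.
Finn ∩ Sven ∩ Ines ∩ Mateo: 09:00-09:30, 10:00-11:30, 13:30-14:00, 14:30-15:00.
Finn ∩ Sven ∩ Ines ∩ Mateo ∩ Diego: 09:00-09:30, 11:00-11:30, 13:30-14:00, 14:30-15:00.
Finn ∩ Sven ∩ Ines ∩ Mateo ∩ Diego ∩ Leo: 09:00-09:30, 11:00-11:30, 13:30-14:00, 14:30-15:00.
Those are the intersection windows.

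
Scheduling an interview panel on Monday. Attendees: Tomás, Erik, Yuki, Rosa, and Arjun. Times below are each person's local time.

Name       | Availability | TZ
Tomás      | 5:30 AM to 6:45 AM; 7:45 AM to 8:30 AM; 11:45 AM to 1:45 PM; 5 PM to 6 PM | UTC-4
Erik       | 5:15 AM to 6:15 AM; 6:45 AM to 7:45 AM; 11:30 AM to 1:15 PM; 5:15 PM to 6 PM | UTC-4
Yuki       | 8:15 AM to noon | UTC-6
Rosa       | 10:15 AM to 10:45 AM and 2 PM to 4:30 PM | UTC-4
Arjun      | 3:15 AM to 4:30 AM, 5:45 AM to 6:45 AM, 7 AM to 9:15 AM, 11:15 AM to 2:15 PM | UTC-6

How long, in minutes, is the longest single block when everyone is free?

Tomás in UTC: 09:30-10:45, 11:45-12:30, 15:45-17:45, 21:00-22:00 (add 4h to convert from UTC-4).
Erik in UTC: 09:15-10:15, 10:45-11:45, 15:30-17:15, 21:15-22:00 (add 4h to convert from UTC-4).
Yuki in UTC: 14:15-18:00 (add 6h to convert from UTC-6).
Rosa in UTC: 14:15-14:45, 18:00-20:30 (add 4h to convert from UTC-4).
Arjun in UTC: 09:15-10:30, 11:45-12:45, 13:00-15:15, 17:15-20:15 (add 6h to convert from UTC-6).
Tomás ∩ Erik: 09:30-10:15, 15:45-17:15, 21:15-22:00.
Tomás ∩ Erik ∩ Yuki: 15:45-17:15.
Tomás ∩ Erik ∩ Yuki ∩ Rosa: ∅.
Tomás ∩ Erik ∩ Yuki ∩ Rosa ∩ Arjun: ∅.
There is no time when everyone is free.
No common window exists, so the longest block is 0 minutes.

0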